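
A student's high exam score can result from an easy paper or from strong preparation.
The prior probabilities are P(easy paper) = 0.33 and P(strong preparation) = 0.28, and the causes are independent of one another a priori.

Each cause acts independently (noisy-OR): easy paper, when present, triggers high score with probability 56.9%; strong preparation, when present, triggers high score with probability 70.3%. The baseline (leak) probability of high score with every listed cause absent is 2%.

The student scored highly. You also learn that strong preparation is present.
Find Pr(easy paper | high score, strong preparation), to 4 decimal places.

Pr(easy paper | high score, strong preparation) ≈ 0.3780

Under noisy-OR, P(high score | causes) = 1 − (1−0.02)·∏(1−qᵢ) over the active causes.
By total probability over both values of easy paper:
  P(high score | strong preparation) = 0.70894·0.67 + 0.874553·0.33
        = 0.474990 + 0.288602 = 0.763592
Configurations with easy paper contribute 0.288602, so
  P(easy paper | high score, strong preparation) = 0.288602 / 0.763592 ≈ 0.3780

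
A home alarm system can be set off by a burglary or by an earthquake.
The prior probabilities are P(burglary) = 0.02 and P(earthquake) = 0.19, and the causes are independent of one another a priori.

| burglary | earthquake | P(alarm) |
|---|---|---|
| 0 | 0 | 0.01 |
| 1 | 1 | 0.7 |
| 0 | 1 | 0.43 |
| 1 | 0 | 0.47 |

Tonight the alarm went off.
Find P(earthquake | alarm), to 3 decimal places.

For the numerator, keep only earthquake=true terms: 0.080066 + 0.002660 = 0.082726
Denominator P(alarm): 0.01×0.98×0.81 + 0.43×0.98×0.19 + 0.47×0.02×0.81 + 0.7×0.02×0.19 = 0.098278
P(earthquake | alarm) = 0.082726/0.098278 ≈ 0.842

P(earthquake | alarm) ≈ 0.842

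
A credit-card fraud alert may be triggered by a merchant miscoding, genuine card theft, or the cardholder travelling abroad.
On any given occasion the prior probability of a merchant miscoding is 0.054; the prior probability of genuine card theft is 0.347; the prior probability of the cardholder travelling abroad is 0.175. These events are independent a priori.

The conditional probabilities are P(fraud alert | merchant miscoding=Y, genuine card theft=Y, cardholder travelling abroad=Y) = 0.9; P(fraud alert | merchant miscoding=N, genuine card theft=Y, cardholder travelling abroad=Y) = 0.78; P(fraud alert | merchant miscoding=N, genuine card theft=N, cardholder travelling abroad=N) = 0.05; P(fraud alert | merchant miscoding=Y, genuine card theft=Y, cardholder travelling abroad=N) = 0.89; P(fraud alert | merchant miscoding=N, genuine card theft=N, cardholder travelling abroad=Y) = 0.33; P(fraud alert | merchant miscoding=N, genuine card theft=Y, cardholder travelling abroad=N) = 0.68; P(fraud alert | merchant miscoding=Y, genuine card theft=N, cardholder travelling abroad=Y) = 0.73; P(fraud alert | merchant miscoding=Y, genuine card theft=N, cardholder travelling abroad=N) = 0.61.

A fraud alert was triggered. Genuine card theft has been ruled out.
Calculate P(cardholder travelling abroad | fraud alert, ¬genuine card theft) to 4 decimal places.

P(fraud alert | ¬genuine card theft) = 0.05*0.946*0.825 + 0.33*0.946*0.175 + 0.61*0.054*0.825 + 0.73*0.054*0.175 = 0.039023 + 0.054631 + 0.027175 + 0.006898 = 0.127727
Of this, 0.061529 comes from 0.054631 + 0.006898 (the cardholder travelling abroad=true cases).
P(cardholder travelling abroad | fraud alert, ¬genuine card theft) = 0.061529 / 0.127727 ≈ 0.4817

P(cardholder travelling abroad | fraud alert, ¬genuine card theft) ≈ 0.4817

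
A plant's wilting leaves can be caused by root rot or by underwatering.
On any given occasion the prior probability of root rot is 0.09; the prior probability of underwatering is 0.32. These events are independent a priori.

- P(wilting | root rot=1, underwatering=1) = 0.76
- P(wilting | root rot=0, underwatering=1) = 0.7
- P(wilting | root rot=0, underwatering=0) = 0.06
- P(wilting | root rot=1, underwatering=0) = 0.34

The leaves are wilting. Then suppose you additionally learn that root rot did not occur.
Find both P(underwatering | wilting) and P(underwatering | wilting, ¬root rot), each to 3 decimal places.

By total probability over the 4 (root rot, underwatering) configurations:
  P(wilting) = 0.06×0.91×0.68 + 0.7×0.91×0.32 + 0.34×0.09×0.68 + 0.76×0.09×0.32
        = 0.037128 + 0.203840 + 0.020808 + 0.021888 = 0.283664
Configurations with underwatering contribute 0.225728, so
  P(underwatering | wilting) = 0.225728 / 0.283664 ≈ 0.796

Now also conditioning on root rot≠true:
P(wilting | ¬root rot) = 0.06*0.68 + 0.7*0.32 = 0.040800 + 0.224000 = 0.264800
Restricting to configurations with underwatering present: 0.7*0.32 = 0.224000.
Hence the posterior is 0.224000/0.264800 ≈ 0.846.

P(underwatering | wilting) ≈ 0.796; P(underwatering | wilting, ¬root rot) ≈ 0.846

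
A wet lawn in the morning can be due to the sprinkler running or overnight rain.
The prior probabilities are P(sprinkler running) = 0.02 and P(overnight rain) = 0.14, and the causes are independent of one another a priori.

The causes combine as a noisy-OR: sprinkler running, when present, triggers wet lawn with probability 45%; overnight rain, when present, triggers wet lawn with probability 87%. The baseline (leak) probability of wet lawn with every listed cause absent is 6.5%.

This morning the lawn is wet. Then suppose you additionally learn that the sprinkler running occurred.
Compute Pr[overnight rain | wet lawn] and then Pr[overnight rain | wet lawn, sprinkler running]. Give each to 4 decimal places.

Under noisy-OR, P(wet lawn | causes) = 1 − (1−0.065)·∏(1−qᵢ) over the active causes.
Sum P(wet lawn|·) weighted by the priors over the 4 (sprinkler running, overnight rain) configurations:
  P(wet lawn) = 0.065×0.98×0.86 + 0.87845×0.98×0.14 + 0.48575×0.02×0.86 + 0.933148×0.02×0.14
        = 0.054782 + 0.120523 + 0.008355 + 0.002613 = 0.186273
Keeping only the overnight rain-present terms gives 0.123136, so
  P(overnight rain | wet lawn) = 0.123136 / 0.186273 ≈ 0.6611

Now also conditioning on sprinkler running=true:
Numerator (weight on configurations with overnight rain): 0.933148×0.14 = 0.130641
The normalizing constant is 0.48575×0.86 + 0.933148×0.14 = 0.548386
P(overnight rain | wet lawn, sprinkler running) = 0.130641/0.548386 ≈ 0.2382
— sprinkler running explains away the evidence for overnight rain.

Pr[overnight rain | wet lawn] ≈ 0.6611; Pr[overnight rain | wet lawn, sprinkler running] ≈ 0.2382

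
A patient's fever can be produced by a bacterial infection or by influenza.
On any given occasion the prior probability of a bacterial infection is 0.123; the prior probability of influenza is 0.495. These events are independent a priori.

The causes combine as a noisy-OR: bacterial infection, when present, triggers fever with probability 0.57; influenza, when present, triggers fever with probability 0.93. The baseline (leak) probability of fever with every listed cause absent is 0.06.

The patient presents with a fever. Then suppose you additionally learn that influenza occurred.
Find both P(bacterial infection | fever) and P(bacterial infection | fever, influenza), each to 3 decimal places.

P(bacterial infection | fever) ≈ 0.182; P(bacterial infection | fever, influenza) ≈ 0.127

Under noisy-OR, P(fever | causes) = 1 − (1−0.06)·∏(1−qᵢ) over the active causes.
For the numerator, keep only bacterial infection=true terms: 0.037008 + 0.059162 = 0.096170
The normalizing constant is 0.06×0.877×0.505 + 0.9342×0.877×0.495 + 0.5958×0.123×0.505 + 0.971706×0.123×0.495 = 0.528293
Posterior = 0.096170 / 0.528293 ≈ 0.182

With the extra evidence:
For the numerator, keep only bacterial infection=true terms: 0.971706*0.123 = 0.119520
The normalizing constant is 0.9342*0.877 + 0.971706*0.123 = 0.938813
P(bacterial infection | fever, influenza) = 0.119520/0.938813 ≈ 0.127
— influenza explains away the evidence for bacterial infection.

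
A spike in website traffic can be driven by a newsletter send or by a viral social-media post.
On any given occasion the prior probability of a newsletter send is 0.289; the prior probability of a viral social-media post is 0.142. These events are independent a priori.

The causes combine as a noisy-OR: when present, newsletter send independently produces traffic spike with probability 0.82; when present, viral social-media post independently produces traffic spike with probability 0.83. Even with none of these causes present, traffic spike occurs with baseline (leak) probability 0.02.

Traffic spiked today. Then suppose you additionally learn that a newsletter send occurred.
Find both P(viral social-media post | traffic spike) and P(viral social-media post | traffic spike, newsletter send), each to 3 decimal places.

P(viral social-media post | traffic spike) ≈ 0.364; P(viral social-media post | traffic spike, newsletter send) ≈ 0.163

Under noisy-OR, P(traffic spike | causes) = 1 − (1−0.02)·∏(1−qᵢ) over the active causes.
Weight on viral social-media post=true, given the evidence: 0.084142 + 0.039807 = 0.123949
The normalizing constant is 0.02×0.711×0.858 + 0.8334×0.711×0.142 + 0.8236×0.289×0.858 + 0.970012×0.289×0.142 = 0.340372
P(viral social-media post | traffic spike) = 0.123949/0.340372 ≈ 0.364

Now also conditioning on newsletter send=true:
Enumerate both values of viral social-media post and weight by the priors:
  P(traffic spike | newsletter send) = 0.8236×0.858 + 0.970012×0.142
        = 0.706649 + 0.137742 = 0.844391
The terms with viral social-media post present sum to 0.137742, so
  P(viral social-media post | traffic spike, newsletter send) = 0.137742 / 0.844391 ≈ 0.163
This is intercausal reasoning (explaining away): once newsletter send accounts for the traffic spike, viral social-media post becomes less likely.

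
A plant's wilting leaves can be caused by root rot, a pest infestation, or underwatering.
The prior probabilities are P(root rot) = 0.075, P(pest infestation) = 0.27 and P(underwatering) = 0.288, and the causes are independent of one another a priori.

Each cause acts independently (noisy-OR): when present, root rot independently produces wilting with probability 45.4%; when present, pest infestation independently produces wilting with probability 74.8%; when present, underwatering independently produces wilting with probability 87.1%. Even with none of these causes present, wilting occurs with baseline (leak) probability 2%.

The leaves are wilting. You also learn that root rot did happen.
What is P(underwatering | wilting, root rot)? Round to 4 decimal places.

Under noisy-OR, P(wilting | causes) = 1 − (1−0.02)·∏(1−qᵢ) over the active causes.
Numerator (weight on configurations with underwatering): 0.195728 + 0.076407 = 0.272135
Normalizer over all consistent configurations: 0.46492*0.73*0.712 + 0.930975*0.73*0.288 + 0.86516*0.27*0.712 + 0.982606*0.27*0.288 = 0.680100
Posterior = 0.272135 / 0.680100 ≈ 0.4001

P(underwatering | wilting, root rot) ≈ 0.4001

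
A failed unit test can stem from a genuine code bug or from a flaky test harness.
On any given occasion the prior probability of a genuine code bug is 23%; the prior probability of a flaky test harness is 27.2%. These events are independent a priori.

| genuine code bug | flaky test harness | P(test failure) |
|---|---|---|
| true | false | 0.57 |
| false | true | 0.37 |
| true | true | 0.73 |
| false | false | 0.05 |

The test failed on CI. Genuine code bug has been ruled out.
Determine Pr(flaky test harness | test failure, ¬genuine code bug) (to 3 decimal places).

For the numerator, keep only flaky test harness=true terms: 0.37*0.272 = 0.100640
Normalizer over all consistent configurations: 0.05*0.728 + 0.37*0.272 = 0.137040
Posterior = 0.100640 / 0.137040 ≈ 0.734

Pr(flaky test harness | test failure, ¬genuine code bug) ≈ 0.734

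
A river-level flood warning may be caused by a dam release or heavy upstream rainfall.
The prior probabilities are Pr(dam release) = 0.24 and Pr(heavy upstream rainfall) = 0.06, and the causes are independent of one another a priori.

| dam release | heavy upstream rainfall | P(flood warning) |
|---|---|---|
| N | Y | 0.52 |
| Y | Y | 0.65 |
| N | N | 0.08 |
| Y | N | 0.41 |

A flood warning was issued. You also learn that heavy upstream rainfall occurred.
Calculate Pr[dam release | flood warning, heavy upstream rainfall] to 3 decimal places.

Sum P(flood warning|·) weighted by the priors over both values of dam release:
  P(flood warning | heavy upstream rainfall) = 0.52×0.76 + 0.65×0.24
        = 0.395200 + 0.156000 = 0.551200
Keeping only the dam release-present terms gives 0.156000, so
  P(dam release | flood warning, heavy upstream rainfall) = 0.156000 / 0.551200 ≈ 0.283

Pr[dam release | flood warning, heavy upstream rainfall] ≈ 0.283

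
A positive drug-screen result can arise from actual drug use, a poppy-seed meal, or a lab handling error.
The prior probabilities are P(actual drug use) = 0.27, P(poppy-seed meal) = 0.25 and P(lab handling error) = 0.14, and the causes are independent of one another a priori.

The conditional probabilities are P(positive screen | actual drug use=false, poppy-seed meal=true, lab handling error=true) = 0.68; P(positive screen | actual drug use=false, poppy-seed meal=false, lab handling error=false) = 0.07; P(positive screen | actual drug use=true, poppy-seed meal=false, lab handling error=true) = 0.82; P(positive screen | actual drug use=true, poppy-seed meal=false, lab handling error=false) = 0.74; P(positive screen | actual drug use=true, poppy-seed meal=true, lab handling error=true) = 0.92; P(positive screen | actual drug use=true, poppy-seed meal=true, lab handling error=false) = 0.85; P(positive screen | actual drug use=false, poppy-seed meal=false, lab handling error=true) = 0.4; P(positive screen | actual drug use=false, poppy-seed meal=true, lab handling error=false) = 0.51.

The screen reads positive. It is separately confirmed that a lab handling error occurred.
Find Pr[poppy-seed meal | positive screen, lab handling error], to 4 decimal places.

By total probability over the 4 (actual drug use, poppy-seed meal) configurations:
  P(positive screen | lab handling error) = 0.4·0.73·0.75 + 0.68·0.73·0.25 + 0.82·0.27·0.75 + 0.92·0.27·0.25
        = 0.219000 + 0.124100 + 0.166050 + 0.062100 = 0.571250
Configurations with poppy-seed meal contribute 0.186200, so
  P(poppy-seed meal | positive screen, lab handling error) = 0.186200 / 0.571250 ≈ 0.3260

Pr[poppy-seed meal | positive screen, lab handling error] ≈ 0.3260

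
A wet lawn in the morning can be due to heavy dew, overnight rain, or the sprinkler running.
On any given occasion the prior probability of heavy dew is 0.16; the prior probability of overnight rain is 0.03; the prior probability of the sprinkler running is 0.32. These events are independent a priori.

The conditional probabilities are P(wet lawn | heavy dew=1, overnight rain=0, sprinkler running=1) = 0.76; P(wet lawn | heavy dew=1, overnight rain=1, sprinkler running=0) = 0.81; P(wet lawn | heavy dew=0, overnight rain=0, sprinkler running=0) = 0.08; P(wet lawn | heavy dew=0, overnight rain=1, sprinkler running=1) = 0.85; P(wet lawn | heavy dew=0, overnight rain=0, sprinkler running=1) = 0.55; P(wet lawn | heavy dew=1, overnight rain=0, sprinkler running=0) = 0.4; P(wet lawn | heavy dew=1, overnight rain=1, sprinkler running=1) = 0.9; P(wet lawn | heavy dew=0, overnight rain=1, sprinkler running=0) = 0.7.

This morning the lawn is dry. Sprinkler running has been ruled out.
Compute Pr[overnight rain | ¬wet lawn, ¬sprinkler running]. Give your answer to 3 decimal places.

Pr[overnight rain | ¬wet lawn, ¬sprinkler running] ≈ 0.010

Weight on overnight rain=true, given the evidence: 0.007560 + 0.000912 = 0.008472
The normalizing constant is 0.92×0.84×0.97 + 0.3×0.84×0.03 + 0.6×0.16×0.97 + 0.19×0.16×0.03 = 0.851208
P(overnight rain | ¬wet lawn, ¬sprinkler running) = 0.008472/0.851208 ≈ 0.010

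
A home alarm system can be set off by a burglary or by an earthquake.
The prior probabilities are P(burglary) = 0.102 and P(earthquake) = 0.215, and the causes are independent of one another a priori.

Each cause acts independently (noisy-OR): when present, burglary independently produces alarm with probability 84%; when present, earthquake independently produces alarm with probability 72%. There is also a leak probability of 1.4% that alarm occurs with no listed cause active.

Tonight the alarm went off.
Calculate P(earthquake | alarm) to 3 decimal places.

Under noisy-OR, P(alarm | causes) = 1 − (1−0.014)·∏(1−qᵢ) over the active causes.
Weight on earthquake=true, given the evidence: 0.139767 + 0.020961 = 0.160728
Denominator P(alarm): 0.014×0.898×0.785 + 0.72392×0.898×0.215 + 0.84224×0.102×0.785 + 0.955827×0.102×0.215 = 0.238035
P(earthquake | alarm) = 0.160728/0.238035 ≈ 0.675

P(earthquake | alarm) ≈ 0.675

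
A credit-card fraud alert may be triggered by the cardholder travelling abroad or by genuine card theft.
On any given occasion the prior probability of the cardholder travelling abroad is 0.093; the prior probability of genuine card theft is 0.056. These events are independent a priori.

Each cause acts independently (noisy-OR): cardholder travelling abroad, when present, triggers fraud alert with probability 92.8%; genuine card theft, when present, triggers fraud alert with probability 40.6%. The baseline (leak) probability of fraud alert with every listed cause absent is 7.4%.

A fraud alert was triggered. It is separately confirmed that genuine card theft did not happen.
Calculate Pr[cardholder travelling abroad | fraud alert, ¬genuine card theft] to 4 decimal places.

Under noisy-OR, P(fraud alert | causes) = 1 − (1−0.074)·∏(1−qᵢ) over the active causes.
P(fraud alert | ¬genuine card theft) = 0.074*0.907 + 0.933328*0.093 = 0.067118 + 0.086800 = 0.153918
The cardholder travelling abroad-present share is 0.933328*0.093 = 0.086800.
So P(cardholder travelling abroad | fraud alert, ¬genuine card theft) = 0.086800/0.153918 ≈ 0.5639.

Pr[cardholder travelling abroad | fraud alert, ¬genuine card theft] ≈ 0.5639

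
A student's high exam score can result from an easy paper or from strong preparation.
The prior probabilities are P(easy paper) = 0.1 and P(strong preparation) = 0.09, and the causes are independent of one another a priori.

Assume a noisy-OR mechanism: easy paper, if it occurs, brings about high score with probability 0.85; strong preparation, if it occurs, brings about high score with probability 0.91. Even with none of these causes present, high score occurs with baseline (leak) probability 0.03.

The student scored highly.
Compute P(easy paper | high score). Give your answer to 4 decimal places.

P(easy paper | high score) ≈ 0.4680

Under noisy-OR, P(high score | causes) = 1 − (1−0.03)·∏(1−qᵢ) over the active causes.
For the numerator, keep only easy paper=true terms: 0.077760 + 0.008882 = 0.086642
Denominator P(high score): 0.03·0.9·0.91 + 0.9127·0.9·0.09 + 0.8545·0.1·0.91 + 0.986905·0.1·0.09 = 0.185141
P(easy paper | high score) = 0.086642/0.185141 ≈ 0.4680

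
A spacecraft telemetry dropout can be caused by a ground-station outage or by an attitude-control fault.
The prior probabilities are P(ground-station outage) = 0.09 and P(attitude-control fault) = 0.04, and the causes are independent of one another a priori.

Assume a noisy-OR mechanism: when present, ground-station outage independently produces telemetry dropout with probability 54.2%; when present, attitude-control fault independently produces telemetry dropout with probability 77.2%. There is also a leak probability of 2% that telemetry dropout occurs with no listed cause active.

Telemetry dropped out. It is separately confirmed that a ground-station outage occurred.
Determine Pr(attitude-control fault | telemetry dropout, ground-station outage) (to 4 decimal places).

Pr(attitude-control fault | telemetry dropout, ground-station outage) ≈ 0.0635

Under noisy-OR, P(telemetry dropout | causes) = 1 − (1−0.02)·∏(1−qᵢ) over the active causes.
Enumerate both values of attitude-control fault and weight by the priors:
  P(telemetry dropout | ground-station outage) = 0.55116×0.96 + 0.897664×0.04
        = 0.529114 + 0.035907 = 0.565021
Configurations with attitude-control fault contribute 0.035907, so
  P(attitude-control fault | telemetry dropout, ground-station outage) = 0.035907 / 0.565021 ≈ 0.0635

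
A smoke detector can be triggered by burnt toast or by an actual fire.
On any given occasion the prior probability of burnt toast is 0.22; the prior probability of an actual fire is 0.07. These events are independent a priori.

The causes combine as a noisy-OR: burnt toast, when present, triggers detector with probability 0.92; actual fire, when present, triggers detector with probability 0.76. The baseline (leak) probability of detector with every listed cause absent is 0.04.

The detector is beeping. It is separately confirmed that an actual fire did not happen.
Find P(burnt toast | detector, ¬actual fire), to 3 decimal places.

P(burnt toast | detector, ¬actual fire) ≈ 0.867

Under noisy-OR, P(detector | causes) = 1 − (1−0.04)·∏(1−qᵢ) over the active causes.
P(detector | ¬actual fire) = 0.04·0.78 + 0.9232·0.22 = 0.031200 + 0.203104 = 0.234304
Of this, 0.203104 comes from 0.9232·0.22 (the burnt toast=true cases).
So P(burnt toast | detector, ¬actual fire) = 0.203104/0.234304 ≈ 0.867.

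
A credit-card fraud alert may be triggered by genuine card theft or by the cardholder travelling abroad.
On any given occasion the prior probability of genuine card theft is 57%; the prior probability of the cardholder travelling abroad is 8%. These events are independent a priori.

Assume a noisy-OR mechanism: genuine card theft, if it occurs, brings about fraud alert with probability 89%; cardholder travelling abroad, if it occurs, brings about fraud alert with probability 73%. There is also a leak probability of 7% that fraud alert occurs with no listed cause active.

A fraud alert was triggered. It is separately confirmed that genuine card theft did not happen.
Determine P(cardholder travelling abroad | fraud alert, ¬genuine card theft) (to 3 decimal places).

Under noisy-OR, P(fraud alert | causes) = 1 − (1−0.07)·∏(1−qᵢ) over the active causes.
Sum P(fraud alert|·) weighted by the priors over both values of cardholder travelling abroad:
  P(fraud alert | ¬genuine card theft) = 0.07*0.92 + 0.7489*0.08
        = 0.064400 + 0.059912 = 0.124312
Keeping only the cardholder travelling abroad-present terms gives 0.059912, so
  P(cardholder travelling abroad | fraud alert, ¬genuine card theft) = 0.059912 / 0.124312 ≈ 0.482

P(cardholder travelling abroad | fraud alert, ¬genuine card theft) ≈ 0.482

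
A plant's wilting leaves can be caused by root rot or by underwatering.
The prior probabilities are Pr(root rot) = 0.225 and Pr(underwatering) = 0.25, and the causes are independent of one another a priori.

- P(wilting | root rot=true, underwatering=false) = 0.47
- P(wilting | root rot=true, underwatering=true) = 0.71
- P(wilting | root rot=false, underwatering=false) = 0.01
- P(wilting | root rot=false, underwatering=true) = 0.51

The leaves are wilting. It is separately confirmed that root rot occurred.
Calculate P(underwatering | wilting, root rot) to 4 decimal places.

P(wilting | root rot) = 0.47*0.75 + 0.71*0.25 = 0.352500 + 0.177500 = 0.530000
Restricting to configurations with underwatering present: 0.71*0.25 = 0.177500.
Hence the posterior is 0.177500/0.530000 ≈ 0.3349.

P(underwatering | wilting, root rot) ≈ 0.3349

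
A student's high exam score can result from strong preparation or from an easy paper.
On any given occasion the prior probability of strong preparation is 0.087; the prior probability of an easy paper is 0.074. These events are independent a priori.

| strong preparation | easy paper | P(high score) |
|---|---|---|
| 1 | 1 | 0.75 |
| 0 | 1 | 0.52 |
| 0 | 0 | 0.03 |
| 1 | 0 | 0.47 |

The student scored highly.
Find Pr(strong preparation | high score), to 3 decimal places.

P(high score) = 0.03·0.913·0.926 + 0.52·0.913·0.074 + 0.47·0.087·0.926 + 0.75·0.087·0.074 = 0.025363 + 0.035132 + 0.037864 + 0.004829 = 0.103188
Restricting to configurations with strong preparation present: 0.037864 + 0.004829 = 0.042693.
P(strong preparation | high score) = 0.042693 / 0.103188 ≈ 0.414

Pr(strong preparation | high score) ≈ 0.414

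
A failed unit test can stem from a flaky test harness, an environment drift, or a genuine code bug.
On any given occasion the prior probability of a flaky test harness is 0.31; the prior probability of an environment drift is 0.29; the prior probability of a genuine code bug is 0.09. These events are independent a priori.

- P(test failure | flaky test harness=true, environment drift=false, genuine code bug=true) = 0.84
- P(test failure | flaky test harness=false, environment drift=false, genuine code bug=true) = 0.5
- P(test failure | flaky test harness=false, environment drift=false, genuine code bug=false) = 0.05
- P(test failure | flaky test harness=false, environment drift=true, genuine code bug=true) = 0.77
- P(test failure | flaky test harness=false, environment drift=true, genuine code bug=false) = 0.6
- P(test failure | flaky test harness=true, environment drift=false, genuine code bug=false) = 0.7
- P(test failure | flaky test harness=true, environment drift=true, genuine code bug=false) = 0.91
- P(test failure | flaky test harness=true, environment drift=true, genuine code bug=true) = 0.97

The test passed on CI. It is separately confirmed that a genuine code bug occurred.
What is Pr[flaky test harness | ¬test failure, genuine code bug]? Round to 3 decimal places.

Pr[flaky test harness | ¬test failure, genuine code bug] ≈ 0.115

For the numerator, keep only flaky test harness=true terms: 0.035216 + 0.002697 = 0.037913
Normalizer over all consistent configurations: 0.5×0.69×0.71 + 0.23×0.69×0.29 + 0.16×0.31×0.71 + 0.03×0.31×0.29 = 0.328886
P(flaky test harness | ¬test failure, genuine code bug) = 0.037913/0.328886 ≈ 0.115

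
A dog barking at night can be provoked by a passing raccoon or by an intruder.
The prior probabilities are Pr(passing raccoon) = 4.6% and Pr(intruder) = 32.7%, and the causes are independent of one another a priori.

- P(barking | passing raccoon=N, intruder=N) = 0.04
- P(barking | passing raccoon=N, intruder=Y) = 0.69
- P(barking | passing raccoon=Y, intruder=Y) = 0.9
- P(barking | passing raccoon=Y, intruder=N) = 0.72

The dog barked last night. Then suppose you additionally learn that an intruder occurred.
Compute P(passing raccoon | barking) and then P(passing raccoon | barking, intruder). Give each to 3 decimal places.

P(passing raccoon | barking) ≈ 0.129; P(passing raccoon | barking, intruder) ≈ 0.059

P(barking) = 0.04×0.954×0.673 + 0.69×0.954×0.327 + 0.72×0.046×0.673 + 0.9×0.046×0.327 = 0.025682 + 0.215251 + 0.022290 + 0.013538 = 0.276761
Restricting to configurations with passing raccoon present: 0.022290 + 0.013538 = 0.035828.
Hence the posterior is 0.035828/0.276761 ≈ 0.129.

Now condition on the additional information:
P(barking | intruder) = 0.69·0.954 + 0.9·0.046 = 0.658260 + 0.041400 = 0.699660
The passing raccoon-present share is 0.9·0.046 = 0.041400.
So P(passing raccoon | barking, intruder) = 0.041400/0.699660 ≈ 0.059.
This is intercausal reasoning (explaining away): once intruder accounts for the barking, passing raccoon becomes less likely.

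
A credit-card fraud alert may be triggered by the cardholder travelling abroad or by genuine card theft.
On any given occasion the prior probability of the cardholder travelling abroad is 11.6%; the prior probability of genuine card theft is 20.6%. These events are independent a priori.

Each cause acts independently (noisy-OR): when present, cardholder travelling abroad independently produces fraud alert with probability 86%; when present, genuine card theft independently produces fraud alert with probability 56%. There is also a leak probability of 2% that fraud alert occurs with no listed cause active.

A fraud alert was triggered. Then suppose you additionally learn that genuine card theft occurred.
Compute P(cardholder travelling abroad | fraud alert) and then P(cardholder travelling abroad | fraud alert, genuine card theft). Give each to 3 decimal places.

P(cardholder travelling abroad | fraud alert) ≈ 0.464; P(cardholder travelling abroad | fraud alert, genuine card theft) ≈ 0.178

Under noisy-OR, P(fraud alert | causes) = 1 − (1−0.02)·∏(1−qᵢ) over the active causes.
P(fraud alert) = 0.02*0.884*0.794 + 0.5688*0.884*0.206 + 0.8628*0.116*0.794 + 0.939632*0.116*0.206 = 0.014038 + 0.103581 + 0.079467 + 0.022453 = 0.219539
Restricting to configurations with cardholder travelling abroad present: 0.079467 + 0.022453 = 0.101920.
P(cardholder travelling abroad | fraud alert) = 0.101920 / 0.219539 ≈ 0.464

Now also conditioning on genuine card theft=true:
P(fraud alert | genuine card theft) = 0.5688×0.884 + 0.939632×0.116 = 0.502819 + 0.108997 = 0.611816
Of this, 0.108997 comes from 0.939632×0.116 (the cardholder travelling abroad=true cases).
Hence the posterior is 0.108997/0.611816 ≈ 0.178.
Conditioning on genuine card theft lowers the posterior on cardholder travelling abroad: the classic explaining-away effect in a common-effect structure.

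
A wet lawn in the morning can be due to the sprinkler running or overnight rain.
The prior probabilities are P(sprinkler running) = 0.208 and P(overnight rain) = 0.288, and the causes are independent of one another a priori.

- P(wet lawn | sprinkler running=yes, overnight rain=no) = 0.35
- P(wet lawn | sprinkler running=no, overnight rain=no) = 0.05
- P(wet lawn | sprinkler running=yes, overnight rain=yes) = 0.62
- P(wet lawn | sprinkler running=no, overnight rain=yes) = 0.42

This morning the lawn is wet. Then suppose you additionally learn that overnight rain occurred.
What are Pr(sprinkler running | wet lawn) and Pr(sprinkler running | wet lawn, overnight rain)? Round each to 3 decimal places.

Enumerate the 4 (sprinkler running, overnight rain) configurations and weight by the priors:
  P(wet lawn) = 0.05·0.792·0.712 + 0.42·0.792·0.288 + 0.35·0.208·0.712 + 0.62·0.208·0.288
        = 0.028195 + 0.095800 + 0.051834 + 0.037140 = 0.212969
Configurations with sprinkler running contribute 0.088974, so
  P(sprinkler running | wet lawn) = 0.088974 / 0.212969 ≈ 0.418

Now condition on the additional information:
For the numerator, keep only sprinkler running=true terms: 0.62×0.208 = 0.128960
The normalizing constant is 0.42×0.792 + 0.62×0.208 = 0.461600
P(sprinkler running | wet lawn, overnight rain) = 0.128960/0.461600 ≈ 0.279
Conditioning on overnight rain lowers the posterior on sprinkler running: the classic explaining-away effect in a common-effect structure.

Pr(sprinkler running | wet lawn) ≈ 0.418; Pr(sprinkler running | wet lawn, overnight rain) ≈ 0.279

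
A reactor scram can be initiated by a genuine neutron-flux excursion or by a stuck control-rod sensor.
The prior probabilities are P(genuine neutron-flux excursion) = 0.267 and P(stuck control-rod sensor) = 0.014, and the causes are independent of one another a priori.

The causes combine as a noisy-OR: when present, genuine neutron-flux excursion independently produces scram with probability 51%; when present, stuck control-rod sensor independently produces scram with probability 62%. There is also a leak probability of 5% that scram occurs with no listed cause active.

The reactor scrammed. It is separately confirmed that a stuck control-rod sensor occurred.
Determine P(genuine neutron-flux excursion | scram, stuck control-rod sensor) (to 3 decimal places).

Under noisy-OR, P(scram | causes) = 1 − (1−0.05)·∏(1−qᵢ) over the active causes.
Enumerate both values of genuine neutron-flux excursion and weight by the priors:
  P(scram | stuck control-rod sensor) = 0.639*0.733 + 0.82311*0.267
        = 0.468387 + 0.219770 = 0.688157
Keeping only the genuine neutron-flux excursion-present terms gives 0.219770, so
  P(genuine neutron-flux excursion | scram, stuck control-rod sensor) = 0.219770 / 0.688157 ≈ 0.319

P(genuine neutron-flux excursion | scram, stuck control-rod sensor) ≈ 0.319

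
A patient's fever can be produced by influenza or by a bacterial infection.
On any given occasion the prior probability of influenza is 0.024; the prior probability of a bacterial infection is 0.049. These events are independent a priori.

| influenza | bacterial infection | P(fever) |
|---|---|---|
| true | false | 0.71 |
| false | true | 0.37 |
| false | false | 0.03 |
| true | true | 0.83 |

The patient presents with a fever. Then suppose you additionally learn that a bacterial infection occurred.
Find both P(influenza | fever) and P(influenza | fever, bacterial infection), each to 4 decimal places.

P(fever) = 0.03×0.976×0.951 + 0.37×0.976×0.049 + 0.71×0.024×0.951 + 0.83×0.024×0.049 = 0.027845 + 0.017695 + 0.016205 + 0.000976 = 0.062721
The influenza-present share is 0.016205 + 0.000976 = 0.017181.
So P(influenza | fever) = 0.017181/0.062721 ≈ 0.2739.

With the extra evidence:
P(fever | bacterial infection) = 0.37·0.976 + 0.83·0.024 = 0.361120 + 0.019920 = 0.381040
Of this, 0.019920 comes from 0.83·0.024 (the influenza=true cases).
P(influenza | fever, bacterial infection) = 0.019920 / 0.381040 ≈ 0.0523
This is intercausal reasoning (explaining away): once bacterial infection accounts for the fever, influenza becomes less likely.

P(influenza | fever) ≈ 0.2739; P(influenza | fever, bacterial infection) ≈ 0.0523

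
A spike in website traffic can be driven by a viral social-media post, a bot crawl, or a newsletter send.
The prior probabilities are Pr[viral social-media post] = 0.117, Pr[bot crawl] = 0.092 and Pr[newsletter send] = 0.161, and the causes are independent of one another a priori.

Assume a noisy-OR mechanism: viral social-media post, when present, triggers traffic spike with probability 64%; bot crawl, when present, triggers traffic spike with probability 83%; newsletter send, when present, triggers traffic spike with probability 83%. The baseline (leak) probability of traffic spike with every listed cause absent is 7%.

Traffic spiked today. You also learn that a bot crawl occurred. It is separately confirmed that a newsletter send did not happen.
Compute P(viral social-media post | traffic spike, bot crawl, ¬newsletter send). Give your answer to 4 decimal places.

P(viral social-media post | traffic spike, bot crawl, ¬newsletter send) ≈ 0.1292

Under noisy-OR, P(traffic spike | causes) = 1 − (1−0.07)·∏(1−qᵢ) over the active causes.
P(traffic spike | bot crawl, ¬newsletter send) = 0.8419·0.883 + 0.943084·0.117 = 0.743398 + 0.110341 = 0.853739
The viral social-media post-present share is 0.943084·0.117 = 0.110341.
P(viral social-media post | traffic spike, bot crawl, ¬newsletter send) = 0.110341 / 0.853739 ≈ 0.1292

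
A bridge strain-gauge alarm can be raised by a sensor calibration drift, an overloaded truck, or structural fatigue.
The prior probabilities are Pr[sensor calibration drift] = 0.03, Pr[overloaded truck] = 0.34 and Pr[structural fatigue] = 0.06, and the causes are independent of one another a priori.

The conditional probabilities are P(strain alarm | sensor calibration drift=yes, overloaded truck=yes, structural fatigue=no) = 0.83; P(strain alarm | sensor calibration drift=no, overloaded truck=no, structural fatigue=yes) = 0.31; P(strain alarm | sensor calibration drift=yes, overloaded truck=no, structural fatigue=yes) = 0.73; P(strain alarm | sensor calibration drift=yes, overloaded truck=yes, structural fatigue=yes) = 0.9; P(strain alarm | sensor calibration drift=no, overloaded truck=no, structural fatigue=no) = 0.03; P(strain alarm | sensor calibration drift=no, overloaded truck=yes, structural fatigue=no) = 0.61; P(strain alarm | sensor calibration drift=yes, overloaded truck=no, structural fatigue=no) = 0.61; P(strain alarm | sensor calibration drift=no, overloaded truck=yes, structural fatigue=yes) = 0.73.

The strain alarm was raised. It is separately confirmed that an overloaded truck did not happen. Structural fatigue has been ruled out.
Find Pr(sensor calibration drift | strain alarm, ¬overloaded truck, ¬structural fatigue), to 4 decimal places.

Pr(sensor calibration drift | strain alarm, ¬overloaded truck, ¬structural fatigue) ≈ 0.3861

Weight on sensor calibration drift=true, given the evidence: 0.61×0.03 = 0.018300
Denominator P(strain alarm | ¬overloaded truck, ¬structural fatigue): 0.03×0.97 + 0.61×0.03 = 0.047400
Posterior = 0.018300 / 0.047400 ≈ 0.3861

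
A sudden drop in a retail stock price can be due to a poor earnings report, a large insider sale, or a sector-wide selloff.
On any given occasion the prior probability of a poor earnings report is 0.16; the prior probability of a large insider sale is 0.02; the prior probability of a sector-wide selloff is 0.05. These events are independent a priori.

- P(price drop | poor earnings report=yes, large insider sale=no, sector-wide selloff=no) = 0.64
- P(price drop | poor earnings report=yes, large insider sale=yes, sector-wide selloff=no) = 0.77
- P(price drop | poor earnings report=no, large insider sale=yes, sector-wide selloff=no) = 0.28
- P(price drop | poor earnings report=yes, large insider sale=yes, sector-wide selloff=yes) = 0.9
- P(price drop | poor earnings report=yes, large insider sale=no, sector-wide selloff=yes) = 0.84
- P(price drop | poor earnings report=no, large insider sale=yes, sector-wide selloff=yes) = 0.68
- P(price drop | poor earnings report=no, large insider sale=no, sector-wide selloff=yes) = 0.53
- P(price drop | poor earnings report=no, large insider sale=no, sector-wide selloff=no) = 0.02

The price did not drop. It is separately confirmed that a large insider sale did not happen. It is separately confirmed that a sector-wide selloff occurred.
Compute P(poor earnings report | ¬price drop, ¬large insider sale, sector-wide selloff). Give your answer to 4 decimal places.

Numerator (weight on configurations with poor earnings report): 0.16×0.16 = 0.025600
Normalizer over all consistent configurations: 0.47×0.84 + 0.16×0.16 = 0.420400
Posterior = 0.025600 / 0.420400 ≈ 0.0609

P(poor earnings report | ¬price drop, ¬large insider sale, sector-wide selloff) ≈ 0.0609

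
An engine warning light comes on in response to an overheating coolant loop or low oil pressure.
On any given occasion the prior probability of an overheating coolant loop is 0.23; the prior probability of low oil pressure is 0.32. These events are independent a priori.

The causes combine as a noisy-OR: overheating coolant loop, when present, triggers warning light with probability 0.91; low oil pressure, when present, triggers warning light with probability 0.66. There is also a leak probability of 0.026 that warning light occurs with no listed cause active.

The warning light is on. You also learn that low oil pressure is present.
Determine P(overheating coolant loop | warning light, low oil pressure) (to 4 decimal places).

P(overheating coolant loop | warning light, low oil pressure) ≈ 0.3023

Under noisy-OR, P(warning light | causes) = 1 − (1−0.026)·∏(1−qᵢ) over the active causes.
For the numerator, keep only overheating coolant loop=true terms: 0.970196·0.23 = 0.223145
Normalizer over all consistent configurations: 0.66884·0.77 + 0.970196·0.23 = 0.738152
Posterior = 0.223145 / 0.738152 ≈ 0.3023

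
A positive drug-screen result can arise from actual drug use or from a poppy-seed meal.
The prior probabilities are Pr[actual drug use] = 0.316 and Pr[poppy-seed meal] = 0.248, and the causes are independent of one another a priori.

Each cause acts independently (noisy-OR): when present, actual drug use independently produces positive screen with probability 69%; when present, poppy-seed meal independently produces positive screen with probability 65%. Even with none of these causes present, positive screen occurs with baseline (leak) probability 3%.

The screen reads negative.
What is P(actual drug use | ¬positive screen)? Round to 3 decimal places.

Under noisy-OR, P(positive screen | causes) = 1 − (1−0.03)·∏(1−qᵢ) over the active causes.
P(¬positive screen) = 0.97*0.684*0.752 + 0.3395*0.684*0.248 + 0.3007*0.316*0.752 + 0.105245*0.316*0.248 = 0.498937 + 0.057590 + 0.071456 + 0.008248 = 0.636231
Of this, 0.079704 comes from 0.071456 + 0.008248 (the actual drug use=true cases).
So P(actual drug use | ¬positive screen) = 0.079704/0.636231 ≈ 0.125.

P(actual drug use | ¬positive screen) ≈ 0.125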